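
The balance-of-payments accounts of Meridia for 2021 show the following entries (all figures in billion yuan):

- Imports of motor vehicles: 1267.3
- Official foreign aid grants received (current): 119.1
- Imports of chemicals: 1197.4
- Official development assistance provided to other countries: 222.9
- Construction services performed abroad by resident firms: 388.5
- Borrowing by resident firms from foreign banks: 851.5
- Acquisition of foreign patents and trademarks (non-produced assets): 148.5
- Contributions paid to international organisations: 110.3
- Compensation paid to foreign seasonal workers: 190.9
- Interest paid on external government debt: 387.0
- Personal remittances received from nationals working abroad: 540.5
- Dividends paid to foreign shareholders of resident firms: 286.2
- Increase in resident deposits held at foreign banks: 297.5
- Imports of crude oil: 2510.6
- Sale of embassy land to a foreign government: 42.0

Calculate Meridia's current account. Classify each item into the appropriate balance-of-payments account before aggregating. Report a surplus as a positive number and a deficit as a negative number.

-5124.5

Goods: -1267.3 - 1197.4 - 2510.6 = -4975.3
Services: 388.5
Primary income: -190.9 - 387.0 - 286.2 = -864.1
Secondary income: -110.3 + 540.5 + 119.1 - 222.9 = 326.4
Current account = (-4975.3) + 388.5 + (-864.1) + 326.4 = -5124.5
(Excluded from the current account — financial account: borrowing by resident firms from foreign banks 851.5, increase in resident deposits held at foreign banks 297.5; capital account: acquisition of foreign patents and trademarks (non-produced assets) 148.5, sale of embassy land to a foreign government 42.0.)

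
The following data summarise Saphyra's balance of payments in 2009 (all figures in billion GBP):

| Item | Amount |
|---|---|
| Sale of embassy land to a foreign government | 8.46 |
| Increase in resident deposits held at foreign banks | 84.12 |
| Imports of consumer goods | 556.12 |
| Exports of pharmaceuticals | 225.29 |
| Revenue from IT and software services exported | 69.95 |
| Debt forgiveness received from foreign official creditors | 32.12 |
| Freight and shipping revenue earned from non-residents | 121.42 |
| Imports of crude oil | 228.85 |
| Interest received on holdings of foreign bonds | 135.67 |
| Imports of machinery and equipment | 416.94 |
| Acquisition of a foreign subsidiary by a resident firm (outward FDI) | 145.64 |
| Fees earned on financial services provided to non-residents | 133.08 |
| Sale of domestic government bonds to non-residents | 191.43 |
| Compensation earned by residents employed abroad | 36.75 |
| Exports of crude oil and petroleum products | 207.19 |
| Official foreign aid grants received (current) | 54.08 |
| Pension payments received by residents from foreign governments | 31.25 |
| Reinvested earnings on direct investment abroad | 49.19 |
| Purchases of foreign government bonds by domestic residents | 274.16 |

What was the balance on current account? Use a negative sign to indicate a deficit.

Goods: -416.94 - 556.12 + 225.29 + 207.19 - 228.85 = -769.43
Services: 133.08 + 69.95 + 121.42 = 324.45
Primary income: 36.75 + 135.67 + 49.19 = 221.61
Secondary income: 54.08 + 31.25 = 85.33
Current account = (-769.43) + 324.45 + 221.61 + 85.33 = -138.04
(Excluded from the current account — capital account: sale of embassy land to a foreign government 8.46, debt forgiveness received from foreign official creditors 32.12; financial account: increase in resident deposits held at foreign banks 84.12, acquisition of a foreign subsidiary by a resident firm (outward FDI) 145.64, sale of domestic government bonds to non-residents 191.43, purchases of foreign government bonds by domestic residents 274.16.)

-138.04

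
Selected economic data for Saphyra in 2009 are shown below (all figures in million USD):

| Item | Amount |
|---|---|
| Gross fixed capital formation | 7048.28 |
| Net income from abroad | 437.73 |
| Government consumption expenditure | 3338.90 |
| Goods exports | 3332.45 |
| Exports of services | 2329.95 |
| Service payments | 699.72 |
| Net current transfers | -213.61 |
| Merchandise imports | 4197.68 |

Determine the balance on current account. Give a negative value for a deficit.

Goods balance = 3332.45 - 4197.68 = -865.23
Services balance = 2329.95 - 699.72 = 1630.23
Trade balance (goods + services) = -865.23 + 1630.23 = 765.00
Net primary income = 437.73
Net secondary income = -213.61
Current account = 765.00 + 437.73 + (-213.61) = 989.12

989.12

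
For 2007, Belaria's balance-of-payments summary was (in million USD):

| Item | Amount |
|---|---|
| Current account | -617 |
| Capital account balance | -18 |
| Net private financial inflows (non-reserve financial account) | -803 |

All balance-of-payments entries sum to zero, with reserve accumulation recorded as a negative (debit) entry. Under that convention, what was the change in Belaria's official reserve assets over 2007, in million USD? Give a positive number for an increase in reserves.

-1438

Official reserve transactions balance = -((-617) + (-18) + (-803)) = 1438
An accumulation of reserves is recorded as a debit (negative entry), so the change in the stock of reserves is the negative of that balance.
Change in official reserves = -(1438) = -1438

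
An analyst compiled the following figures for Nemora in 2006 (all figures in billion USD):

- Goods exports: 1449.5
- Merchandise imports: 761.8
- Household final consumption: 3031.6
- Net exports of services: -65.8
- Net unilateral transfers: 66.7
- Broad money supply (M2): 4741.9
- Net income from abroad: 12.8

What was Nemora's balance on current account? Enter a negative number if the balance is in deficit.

701.4

Goods balance = 1449.5 - 761.8 = 687.7
Services balance = -65.8
Trade balance (goods + services) = 687.7 + (-65.8) = 621.9
Net primary income = 12.8
Net secondary income = 66.7
Current account = 621.9 + 12.8 + 66.7 = 701.4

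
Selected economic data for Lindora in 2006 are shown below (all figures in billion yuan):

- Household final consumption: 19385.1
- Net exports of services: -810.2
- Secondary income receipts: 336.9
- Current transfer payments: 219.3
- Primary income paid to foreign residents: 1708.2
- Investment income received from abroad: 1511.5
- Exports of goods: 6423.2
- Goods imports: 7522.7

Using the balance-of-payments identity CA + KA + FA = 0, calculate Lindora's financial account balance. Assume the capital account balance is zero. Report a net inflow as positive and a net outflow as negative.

Goods balance = 6423.2 - 7522.7 = -1099.5
Services balance = -810.2
Trade balance (goods + services) = -1099.5 + (-810.2) = -1909.7
Net primary income = 1511.5 - 1708.2 = -196.7
Net secondary income = 336.9 - 219.3 = 117.6
Current account = -1909.7 + (-196.7) + 117.6 = -1988.8
Financial account = -(-1988.8) = 1988.8

1988.8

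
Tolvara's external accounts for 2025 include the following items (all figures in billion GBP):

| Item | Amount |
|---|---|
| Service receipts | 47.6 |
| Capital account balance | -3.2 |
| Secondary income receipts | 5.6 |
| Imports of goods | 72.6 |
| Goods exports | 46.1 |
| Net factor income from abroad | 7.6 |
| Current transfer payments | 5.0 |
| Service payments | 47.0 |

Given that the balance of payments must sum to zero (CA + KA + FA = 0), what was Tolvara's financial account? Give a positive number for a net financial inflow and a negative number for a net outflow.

20.9

Goods balance = 46.1 - 72.6 = -26.5
Services balance = 47.6 - 47.0 = 0.6
Trade balance (goods + services) = -26.5 + 0.6 = -25.9
Net primary income = 7.6
Net secondary income = 5.6 - 5.0 = 0.6
Current account = -25.9 + 7.6 + 0.6 = -17.7
Financial account = -(-17.7 + (-3.2)) = 20.9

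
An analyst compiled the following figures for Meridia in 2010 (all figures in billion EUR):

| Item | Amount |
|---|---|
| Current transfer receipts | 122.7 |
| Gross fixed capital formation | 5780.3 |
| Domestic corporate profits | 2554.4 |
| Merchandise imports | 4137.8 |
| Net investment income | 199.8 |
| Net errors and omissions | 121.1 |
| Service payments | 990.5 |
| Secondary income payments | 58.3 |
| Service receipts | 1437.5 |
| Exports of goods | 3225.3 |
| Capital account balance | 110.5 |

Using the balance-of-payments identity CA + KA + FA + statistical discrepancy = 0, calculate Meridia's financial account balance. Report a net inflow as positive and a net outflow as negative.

Goods balance = 3225.3 - 4137.8 = -912.5
Services balance = 1437.5 - 990.5 = 447.0
Trade balance (goods + services) = -912.5 + 447.0 = -465.5
Net primary income = 199.8
Net secondary income = 122.7 - 58.3 = 64.4
Current account = -465.5 + 199.8 + 64.4 = -201.3
Financial account = -(-201.3 + 110.5 + 121.1) = -30.3

-30.3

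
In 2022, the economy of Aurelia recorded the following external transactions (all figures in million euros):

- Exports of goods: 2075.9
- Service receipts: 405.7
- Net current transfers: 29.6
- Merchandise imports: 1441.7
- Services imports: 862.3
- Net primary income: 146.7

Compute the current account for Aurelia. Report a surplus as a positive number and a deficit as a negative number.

353.9

Goods balance = 2075.9 - 1441.7 = 634.2
Services balance = 405.7 - 862.3 = -456.6
Trade balance (goods + services) = 634.2 + (-456.6) = 177.6
Net primary income = 146.7
Net secondary income = 29.6
Current account = 177.6 + 146.7 + 29.6 = 353.9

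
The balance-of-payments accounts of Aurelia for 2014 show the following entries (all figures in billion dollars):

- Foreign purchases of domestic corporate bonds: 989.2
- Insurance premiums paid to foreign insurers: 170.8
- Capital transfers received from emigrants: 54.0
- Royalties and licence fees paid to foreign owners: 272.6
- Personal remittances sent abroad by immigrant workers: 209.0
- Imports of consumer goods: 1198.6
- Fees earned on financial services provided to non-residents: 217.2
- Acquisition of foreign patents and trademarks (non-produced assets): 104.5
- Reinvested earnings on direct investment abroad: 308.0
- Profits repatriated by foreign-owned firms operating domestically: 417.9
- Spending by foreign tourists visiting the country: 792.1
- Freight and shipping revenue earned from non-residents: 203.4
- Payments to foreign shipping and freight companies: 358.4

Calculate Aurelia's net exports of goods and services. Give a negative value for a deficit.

-787.7

Goods: -1198.6
Services: -358.4 - 272.6 - 170.8 + 217.2 + 792.1 + 203.4 = 410.9
Trade balance = -1198.6 + 410.9 = -787.7
(Excluded from the trade balance — financial account: foreign purchases of domestic corporate bonds 989.2; capital account: capital transfers received from emigrants 54.0, acquisition of foreign patents and trademarks (non-produced assets) 104.5; secondary income: personal remittances sent abroad by immigrant workers 209.0; primary income: reinvested earnings on direct investment abroad 308.0, profits repatriated by foreign-owned firms operating domestically 417.9.)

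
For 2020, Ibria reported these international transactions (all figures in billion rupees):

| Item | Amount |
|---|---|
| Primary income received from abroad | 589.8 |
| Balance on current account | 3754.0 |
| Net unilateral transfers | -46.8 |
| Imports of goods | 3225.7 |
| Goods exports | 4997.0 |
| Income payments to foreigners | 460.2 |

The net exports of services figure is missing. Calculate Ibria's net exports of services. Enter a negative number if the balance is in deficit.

1899.9

Current account = goods balance + services balance + net primary income + net secondary income
Sum of the known components = 1854.1
Net exports of services = CA - (known components) = 3754.0 - 1854.1 = 1899.9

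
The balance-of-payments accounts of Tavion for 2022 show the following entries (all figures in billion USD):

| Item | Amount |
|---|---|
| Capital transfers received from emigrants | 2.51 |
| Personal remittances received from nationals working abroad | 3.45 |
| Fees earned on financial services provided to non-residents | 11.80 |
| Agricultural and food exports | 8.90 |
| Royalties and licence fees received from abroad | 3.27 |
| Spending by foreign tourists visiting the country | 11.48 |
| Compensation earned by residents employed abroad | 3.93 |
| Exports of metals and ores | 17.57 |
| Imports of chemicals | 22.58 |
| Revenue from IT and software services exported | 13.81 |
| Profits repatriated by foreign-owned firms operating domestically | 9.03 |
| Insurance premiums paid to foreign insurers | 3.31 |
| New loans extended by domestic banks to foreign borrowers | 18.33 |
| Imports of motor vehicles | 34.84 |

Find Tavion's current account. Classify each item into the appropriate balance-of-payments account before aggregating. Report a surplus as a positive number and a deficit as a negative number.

Goods: -34.84 - 22.58 + 8.90 + 17.57 = -30.95
Services: 11.80 + 3.27 - 3.31 + 13.81 + 11.48 = 37.05
Primary income: -9.03 + 3.93 = -5.10
Secondary income: 3.45
Current account = (-30.95) + 37.05 + (-5.10) + 3.45 = 4.45
(Excluded from the current account — capital account: capital transfers received from emigrants 2.51; financial account: new loans extended by domestic banks to foreign borrowers 18.33.)

4.45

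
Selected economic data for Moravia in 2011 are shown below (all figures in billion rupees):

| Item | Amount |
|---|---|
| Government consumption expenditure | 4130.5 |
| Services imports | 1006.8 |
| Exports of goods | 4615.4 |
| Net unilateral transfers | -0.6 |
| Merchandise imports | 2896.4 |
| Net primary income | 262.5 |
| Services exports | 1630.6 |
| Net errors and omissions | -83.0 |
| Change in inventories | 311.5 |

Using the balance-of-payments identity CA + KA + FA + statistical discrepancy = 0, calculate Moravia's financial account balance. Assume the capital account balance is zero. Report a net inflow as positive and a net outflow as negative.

Goods balance = 4615.4 - 2896.4 = 1719.0
Services balance = 1630.6 - 1006.8 = 623.8
Trade balance (goods + services) = 1719.0 + 623.8 = 2342.8
Net primary income = 262.5
Net secondary income = -0.6
Current account = 2342.8 + 262.5 + (-0.6) = 2604.7
Financial account = -(2604.7 + (-83.0)) = -2521.7

-2521.7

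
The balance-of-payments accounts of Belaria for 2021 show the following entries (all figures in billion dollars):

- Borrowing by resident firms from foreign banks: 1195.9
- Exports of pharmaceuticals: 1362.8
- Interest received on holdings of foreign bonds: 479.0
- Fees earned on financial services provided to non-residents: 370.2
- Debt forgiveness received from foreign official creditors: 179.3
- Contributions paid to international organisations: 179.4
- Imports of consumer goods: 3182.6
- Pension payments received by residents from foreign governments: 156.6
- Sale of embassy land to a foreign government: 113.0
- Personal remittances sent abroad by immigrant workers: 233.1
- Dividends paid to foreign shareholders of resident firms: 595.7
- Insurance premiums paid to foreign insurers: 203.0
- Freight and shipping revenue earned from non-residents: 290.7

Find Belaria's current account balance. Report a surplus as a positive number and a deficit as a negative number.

-1734.5

Goods: 1362.8 - 3182.6 = -1819.8
Services: -203.0 + 290.7 + 370.2 = 457.9
Primary income: 479.0 - 595.7 = -116.7
Secondary income: -179.4 - 233.1 + 156.6 = -255.9
Current account = (-1819.8) + 457.9 + (-116.7) + (-255.9) = -1734.5
(Excluded from the current account — financial account: borrowing by resident firms from foreign banks 1195.9; capital account: debt forgiveness received from foreign official creditors 179.3, sale of embassy land to a foreign government 113.0.)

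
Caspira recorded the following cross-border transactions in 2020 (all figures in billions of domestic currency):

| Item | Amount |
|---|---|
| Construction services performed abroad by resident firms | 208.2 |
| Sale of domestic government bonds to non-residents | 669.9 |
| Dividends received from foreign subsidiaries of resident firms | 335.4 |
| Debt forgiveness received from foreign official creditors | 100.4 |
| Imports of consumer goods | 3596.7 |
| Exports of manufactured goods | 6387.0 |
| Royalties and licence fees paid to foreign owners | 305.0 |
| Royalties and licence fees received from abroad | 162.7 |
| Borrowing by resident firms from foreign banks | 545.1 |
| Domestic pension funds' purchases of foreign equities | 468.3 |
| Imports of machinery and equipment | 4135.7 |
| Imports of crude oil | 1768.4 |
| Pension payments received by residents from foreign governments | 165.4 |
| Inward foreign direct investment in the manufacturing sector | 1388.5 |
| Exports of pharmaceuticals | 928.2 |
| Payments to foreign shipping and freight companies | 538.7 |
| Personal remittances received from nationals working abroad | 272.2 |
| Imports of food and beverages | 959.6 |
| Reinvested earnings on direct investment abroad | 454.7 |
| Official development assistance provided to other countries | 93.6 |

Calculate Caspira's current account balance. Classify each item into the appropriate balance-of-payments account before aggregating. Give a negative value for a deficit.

Goods: 928.2 + 6387.0 - 4135.7 - 1768.4 - 3596.7 - 959.6 = -3145.2
Services: -538.7 + 162.7 + 208.2 - 305.0 = -472.8
Primary income: 335.4 + 454.7 = 790.1
Secondary income: -93.6 + 272.2 + 165.4 = 344.0
Current account = (-3145.2) + (-472.8) + 790.1 + 344.0 = -2483.9
(Excluded from the current account — financial account: sale of domestic government bonds to non-residents 669.9, borrowing by resident firms from foreign banks 545.1, domestic pension funds' purchases of foreign equities 468.3, inward foreign direct investment in the manufacturing sector 1388.5; capital account: debt forgiveness received from foreign official creditors 100.4.)

-2483.9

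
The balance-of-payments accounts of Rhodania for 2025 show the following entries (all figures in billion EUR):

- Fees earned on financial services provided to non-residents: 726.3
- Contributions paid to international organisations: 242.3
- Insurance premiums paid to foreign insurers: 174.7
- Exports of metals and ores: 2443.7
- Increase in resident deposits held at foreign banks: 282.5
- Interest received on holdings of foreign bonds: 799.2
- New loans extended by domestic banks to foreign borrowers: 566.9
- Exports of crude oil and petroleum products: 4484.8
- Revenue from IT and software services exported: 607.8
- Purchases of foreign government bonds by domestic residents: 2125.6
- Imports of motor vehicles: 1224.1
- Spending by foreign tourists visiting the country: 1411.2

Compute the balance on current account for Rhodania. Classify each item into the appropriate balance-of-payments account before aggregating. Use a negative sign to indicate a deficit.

8831.9

Goods: 4484.8 - 1224.1 + 2443.7 = 5704.4
Services: 607.8 + 1411.2 + 726.3 - 174.7 = 2570.6
Primary income: 799.2
Secondary income: -242.3
Current account = 5704.4 + 2570.6 + 799.2 + (-242.3) = 8831.9
(Excluded from the current account — financial account: increase in resident deposits held at foreign banks 282.5, new loans extended by domestic banks to foreign borrowers 566.9, purchases of foreign government bonds by domestic residents 2125.6.)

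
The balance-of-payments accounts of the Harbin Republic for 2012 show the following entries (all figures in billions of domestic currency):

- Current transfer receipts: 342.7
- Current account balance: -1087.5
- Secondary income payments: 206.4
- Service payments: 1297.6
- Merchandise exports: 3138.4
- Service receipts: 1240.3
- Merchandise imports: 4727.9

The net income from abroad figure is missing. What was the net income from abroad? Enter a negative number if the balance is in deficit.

Current account = goods balance + services balance + net primary income + net secondary income
Sum of the known components = -1510.5
Net income from abroad = CA - (known components) = -1087.5 - (-1510.5) = 423.0

423.0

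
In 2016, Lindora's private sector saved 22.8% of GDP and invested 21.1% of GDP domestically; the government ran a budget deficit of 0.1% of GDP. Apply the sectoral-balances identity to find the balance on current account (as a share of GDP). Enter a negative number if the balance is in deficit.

By the sectoral-balances identity, CA = (S_private - I) + (T - G).
Private balance = 22.8 - 21.1 = 1.7
Government balance (T - G) = -0.1
CA = 1.7 + (-0.1) = 1.6

1.6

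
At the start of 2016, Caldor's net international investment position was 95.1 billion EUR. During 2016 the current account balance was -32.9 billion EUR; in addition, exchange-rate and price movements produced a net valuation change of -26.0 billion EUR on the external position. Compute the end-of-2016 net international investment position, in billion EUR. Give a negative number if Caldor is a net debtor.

Change in NIIP = current account + net valuation change = -32.9 + (-26.0) = -58.9
End-of-year NIIP = 95.1 + (-58.9) = 36.2

36.2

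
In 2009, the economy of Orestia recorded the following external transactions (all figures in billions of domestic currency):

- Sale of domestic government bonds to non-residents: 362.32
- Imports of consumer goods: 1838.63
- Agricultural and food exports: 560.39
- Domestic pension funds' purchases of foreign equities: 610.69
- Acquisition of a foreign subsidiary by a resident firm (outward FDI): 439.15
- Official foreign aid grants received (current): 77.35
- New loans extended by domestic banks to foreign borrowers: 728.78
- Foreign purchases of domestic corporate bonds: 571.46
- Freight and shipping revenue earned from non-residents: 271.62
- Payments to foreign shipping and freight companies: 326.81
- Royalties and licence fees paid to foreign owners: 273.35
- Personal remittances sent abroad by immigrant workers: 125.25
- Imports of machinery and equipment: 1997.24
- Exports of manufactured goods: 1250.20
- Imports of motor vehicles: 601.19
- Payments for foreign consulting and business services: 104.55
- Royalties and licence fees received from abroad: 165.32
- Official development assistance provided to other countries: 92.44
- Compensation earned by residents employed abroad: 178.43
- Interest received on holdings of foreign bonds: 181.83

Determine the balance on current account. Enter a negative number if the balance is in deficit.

Goods: 560.39 - 1838.63 - 601.19 - 1997.24 + 1250.20 = -2626.47
Services: -326.81 - 104.55 + 165.32 + 271.62 - 273.35 = -267.77
Primary income: 178.43 + 181.83 = 360.26
Secondary income: -92.44 - 125.25 + 77.35 = -140.34
Current account = (-2626.47) + (-267.77) + 360.26 + (-140.34) = -2674.32
(Excluded from the current account — financial account: sale of domestic government bonds to non-residents 362.32, domestic pension funds' purchases of foreign equities 610.69, acquisition of a foreign subsidiary by a resident firm (outward FDI) 439.15, new loans extended by domestic banks to foreign borrowers 728.78, foreign purchases of domestic corporate bonds 571.46.)

-2674.32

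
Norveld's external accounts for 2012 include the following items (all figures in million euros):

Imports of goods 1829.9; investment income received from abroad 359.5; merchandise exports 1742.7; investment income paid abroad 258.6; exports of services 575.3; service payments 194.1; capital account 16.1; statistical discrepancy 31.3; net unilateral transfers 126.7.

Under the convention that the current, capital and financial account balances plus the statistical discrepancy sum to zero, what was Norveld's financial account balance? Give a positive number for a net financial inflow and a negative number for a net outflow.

Goods balance = 1742.7 - 1829.9 = -87.2
Services balance = 575.3 - 194.1 = 381.2
Trade balance (goods + services) = -87.2 + 381.2 = 294.0
Net primary income = 359.5 - 258.6 = 100.9
Net secondary income = 126.7
Current account = 294.0 + 100.9 + 126.7 = 521.6
Financial account = -(521.6 + 16.1 + 31.3) = -569.0

-569.0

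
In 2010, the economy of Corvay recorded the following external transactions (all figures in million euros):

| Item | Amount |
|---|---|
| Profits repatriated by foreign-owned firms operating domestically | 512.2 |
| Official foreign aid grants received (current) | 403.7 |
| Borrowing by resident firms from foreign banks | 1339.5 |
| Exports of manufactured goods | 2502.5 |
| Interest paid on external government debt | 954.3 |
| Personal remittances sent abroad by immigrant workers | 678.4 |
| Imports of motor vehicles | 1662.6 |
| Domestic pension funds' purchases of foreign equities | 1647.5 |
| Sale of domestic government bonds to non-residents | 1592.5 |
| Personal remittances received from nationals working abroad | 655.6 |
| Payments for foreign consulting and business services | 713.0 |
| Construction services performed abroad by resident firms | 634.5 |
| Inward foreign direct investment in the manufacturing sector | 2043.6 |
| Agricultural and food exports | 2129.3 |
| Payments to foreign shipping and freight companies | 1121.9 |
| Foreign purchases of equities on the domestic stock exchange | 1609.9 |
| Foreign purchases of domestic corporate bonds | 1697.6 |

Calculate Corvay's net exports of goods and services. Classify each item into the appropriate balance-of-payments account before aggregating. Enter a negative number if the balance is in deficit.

Goods: -1662.6 + 2502.5 + 2129.3 = 2969.2
Services: -713.0 - 1121.9 + 634.5 = -1200.4
Trade balance = 2969.2 + (-1200.4) = 1768.8
(Excluded from the trade balance — primary income: profits repatriated by foreign-owned firms operating domestically 512.2, interest paid on external government debt 954.3; secondary income: official foreign aid grants received (current) 403.7, personal remittances sent abroad by immigrant workers 678.4, personal remittances received from nationals working abroad 655.6; financial account: borrowing by resident firms from foreign banks 1339.5, domestic pension funds' purchases of foreign equities 1647.5, sale of domestic government bonds to non-residents 1592.5, inward foreign direct investment in the manufacturing sector 2043.6, foreign purchases of equities on the domestic stock exchange 1609.9, foreign purchases of domestic corporate bonds 1697.6.)

1768.8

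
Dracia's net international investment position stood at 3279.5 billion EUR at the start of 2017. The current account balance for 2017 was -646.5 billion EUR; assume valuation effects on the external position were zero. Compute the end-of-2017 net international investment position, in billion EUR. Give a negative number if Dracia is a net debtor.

With no valuation effects, change in NIIP = current account = -646.5
End-of-year NIIP = 3279.5 + (-646.5) = 2633.0

2633.0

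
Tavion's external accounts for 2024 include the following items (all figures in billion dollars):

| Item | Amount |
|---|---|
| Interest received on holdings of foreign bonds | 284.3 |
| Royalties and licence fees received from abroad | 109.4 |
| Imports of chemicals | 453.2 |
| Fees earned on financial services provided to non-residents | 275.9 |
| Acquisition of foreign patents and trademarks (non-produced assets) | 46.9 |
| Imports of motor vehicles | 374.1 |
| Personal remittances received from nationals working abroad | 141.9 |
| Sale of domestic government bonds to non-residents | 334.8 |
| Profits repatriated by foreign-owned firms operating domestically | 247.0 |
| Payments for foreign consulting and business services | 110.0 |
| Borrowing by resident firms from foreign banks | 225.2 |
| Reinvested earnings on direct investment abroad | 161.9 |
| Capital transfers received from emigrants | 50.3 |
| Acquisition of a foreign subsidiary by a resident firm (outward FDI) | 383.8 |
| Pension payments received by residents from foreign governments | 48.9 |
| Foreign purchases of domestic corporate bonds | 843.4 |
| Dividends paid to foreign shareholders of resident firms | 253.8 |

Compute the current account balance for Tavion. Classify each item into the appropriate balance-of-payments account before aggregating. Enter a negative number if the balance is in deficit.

Goods: -374.1 - 453.2 = -827.3
Services: -110.0 + 275.9 + 109.4 = 275.3
Primary income: -247.0 - 253.8 + 161.9 + 284.3 = -54.6
Secondary income: 48.9 + 141.9 = 190.8
Current account = (-827.3) + 275.3 + (-54.6) + 190.8 = -415.8
(Excluded from the current account — capital account: acquisition of foreign patents and trademarks (non-produced assets) 46.9, capital transfers received from emigrants 50.3; financial account: sale of domestic government bonds to non-residents 334.8, borrowing by resident firms from foreign banks 225.2, acquisition of a foreign subsidiary by a resident firm (outward FDI) 383.8, foreign purchases of domestic corporate bonds 843.4.)

-415.8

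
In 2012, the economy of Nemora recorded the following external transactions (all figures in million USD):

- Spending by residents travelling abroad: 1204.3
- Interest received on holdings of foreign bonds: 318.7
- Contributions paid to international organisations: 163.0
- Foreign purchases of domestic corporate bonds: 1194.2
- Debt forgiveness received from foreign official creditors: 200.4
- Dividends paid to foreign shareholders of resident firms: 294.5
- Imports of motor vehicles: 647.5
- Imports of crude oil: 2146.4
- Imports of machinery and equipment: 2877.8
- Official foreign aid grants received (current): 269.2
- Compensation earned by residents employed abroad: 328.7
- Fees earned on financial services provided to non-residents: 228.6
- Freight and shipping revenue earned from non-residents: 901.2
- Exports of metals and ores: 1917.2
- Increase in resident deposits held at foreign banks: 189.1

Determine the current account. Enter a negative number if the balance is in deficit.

Goods: -647.5 + 1917.2 - 2877.8 - 2146.4 = -3754.5
Services: 901.2 + 228.6 - 1204.3 = -74.5
Primary income: 318.7 + 328.7 - 294.5 = 352.9
Secondary income: 269.2 - 163.0 = 106.2
Current account = (-3754.5) + (-74.5) + 352.9 + 106.2 = -3369.9
(Excluded from the current account — financial account: foreign purchases of domestic corporate bonds 1194.2, increase in resident deposits held at foreign banks 189.1; capital account: debt forgiveness received from foreign official creditors 200.4.)

-3369.9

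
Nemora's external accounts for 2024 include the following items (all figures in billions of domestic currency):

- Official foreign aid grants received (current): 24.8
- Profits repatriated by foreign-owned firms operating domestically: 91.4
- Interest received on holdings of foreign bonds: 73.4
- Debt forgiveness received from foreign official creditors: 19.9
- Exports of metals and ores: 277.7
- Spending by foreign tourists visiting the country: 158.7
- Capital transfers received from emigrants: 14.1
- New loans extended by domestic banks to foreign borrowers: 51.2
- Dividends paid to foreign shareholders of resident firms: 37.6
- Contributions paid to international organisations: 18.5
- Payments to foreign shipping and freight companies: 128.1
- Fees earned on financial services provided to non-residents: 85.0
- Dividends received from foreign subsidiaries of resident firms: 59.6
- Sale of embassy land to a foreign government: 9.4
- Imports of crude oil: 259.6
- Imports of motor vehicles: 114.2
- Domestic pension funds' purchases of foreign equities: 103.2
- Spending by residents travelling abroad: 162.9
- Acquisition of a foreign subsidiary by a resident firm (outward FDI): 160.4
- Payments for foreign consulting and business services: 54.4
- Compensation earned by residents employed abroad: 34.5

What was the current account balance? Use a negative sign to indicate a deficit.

-153.0

Goods: -259.6 - 114.2 + 277.7 = -96.1
Services: 158.7 - 128.1 - 54.4 + 85.0 - 162.9 = -101.7
Primary income: 73.4 - 37.6 + 34.5 + 59.6 - 91.4 = 38.5
Secondary income: -18.5 + 24.8 = 6.3
Current account = (-96.1) + (-101.7) + 38.5 + 6.3 = -153.0
(Excluded from the current account — capital account: debt forgiveness received from foreign official creditors 19.9, capital transfers received from emigrants 14.1, sale of embassy land to a foreign government 9.4; financial account: new loans extended by domestic banks to foreign borrowers 51.2, domestic pension funds' purchases of foreign equities 103.2, acquisition of a foreign subsidiary by a resident firm (outward FDI) 160.4.)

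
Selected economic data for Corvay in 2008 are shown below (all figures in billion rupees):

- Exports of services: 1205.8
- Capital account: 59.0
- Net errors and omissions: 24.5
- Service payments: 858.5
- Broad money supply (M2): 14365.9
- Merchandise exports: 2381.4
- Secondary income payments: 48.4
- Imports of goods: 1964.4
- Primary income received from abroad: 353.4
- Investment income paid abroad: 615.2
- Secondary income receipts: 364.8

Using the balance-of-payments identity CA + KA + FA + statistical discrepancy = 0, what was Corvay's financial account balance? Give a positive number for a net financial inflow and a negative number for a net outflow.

-902.4

Goods balance = 2381.4 - 1964.4 = 417.0
Services balance = 1205.8 - 858.5 = 347.3
Trade balance (goods + services) = 417.0 + 347.3 = 764.3
Net primary income = 353.4 - 615.2 = -261.8
Net secondary income = 364.8 - 48.4 = 316.4
Current account = 764.3 + (-261.8) + 316.4 = 818.9
Financial account = -(818.9 + 59.0 + 24.5) = -902.4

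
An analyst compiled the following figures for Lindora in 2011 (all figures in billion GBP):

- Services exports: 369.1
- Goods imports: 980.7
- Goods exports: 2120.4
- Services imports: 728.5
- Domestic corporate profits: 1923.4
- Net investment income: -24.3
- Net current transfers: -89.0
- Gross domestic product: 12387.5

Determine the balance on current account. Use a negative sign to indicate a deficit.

Goods balance = 2120.4 - 980.7 = 1139.7
Services balance = 369.1 - 728.5 = -359.4
Trade balance (goods + services) = 1139.7 + (-359.4) = 780.3
Net primary income = -24.3
Net secondary income = -89.0
Current account = 780.3 + (-24.3) + (-89.0) = 667.0

667.0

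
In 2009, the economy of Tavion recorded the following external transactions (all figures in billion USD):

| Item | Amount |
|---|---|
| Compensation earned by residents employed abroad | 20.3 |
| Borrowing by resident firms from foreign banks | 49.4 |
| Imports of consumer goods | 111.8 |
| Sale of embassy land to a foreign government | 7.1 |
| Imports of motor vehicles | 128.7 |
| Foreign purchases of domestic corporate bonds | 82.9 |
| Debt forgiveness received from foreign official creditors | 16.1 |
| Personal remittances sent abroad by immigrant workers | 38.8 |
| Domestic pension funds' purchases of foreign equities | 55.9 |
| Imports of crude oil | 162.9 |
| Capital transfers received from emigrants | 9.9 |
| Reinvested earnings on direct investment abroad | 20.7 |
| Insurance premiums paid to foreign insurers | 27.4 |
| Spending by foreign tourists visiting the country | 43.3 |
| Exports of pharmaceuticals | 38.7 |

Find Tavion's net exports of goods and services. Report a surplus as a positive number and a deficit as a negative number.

Goods: 38.7 - 162.9 - 111.8 - 128.7 = -364.7
Services: 43.3 - 27.4 = 15.9
Trade balance = -364.7 + 15.9 = -348.8
(Excluded from the trade balance — primary income: compensation earned by residents employed abroad 20.3, reinvested earnings on direct investment abroad 20.7; financial account: borrowing by resident firms from foreign banks 49.4, foreign purchases of domestic corporate bonds 82.9, domestic pension funds' purchases of foreign equities 55.9; capital account: sale of embassy land to a foreign government 7.1, debt forgiveness received from foreign official creditors 16.1, capital transfers received from emigrants 9.9; secondary income: personal remittances sent abroad by immigrant workers 38.8.)

-348.8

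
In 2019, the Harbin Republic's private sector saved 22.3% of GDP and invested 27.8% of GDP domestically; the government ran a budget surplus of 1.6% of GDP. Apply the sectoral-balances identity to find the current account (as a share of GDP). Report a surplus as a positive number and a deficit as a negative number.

-3.9

By the sectoral-balances identity, CA = (S_private - I) + (T - G).
Private balance = 22.3 - 27.8 = -5.5
Government balance (T - G) = 1.6
CA = -5.5 + 1.6 = -3.9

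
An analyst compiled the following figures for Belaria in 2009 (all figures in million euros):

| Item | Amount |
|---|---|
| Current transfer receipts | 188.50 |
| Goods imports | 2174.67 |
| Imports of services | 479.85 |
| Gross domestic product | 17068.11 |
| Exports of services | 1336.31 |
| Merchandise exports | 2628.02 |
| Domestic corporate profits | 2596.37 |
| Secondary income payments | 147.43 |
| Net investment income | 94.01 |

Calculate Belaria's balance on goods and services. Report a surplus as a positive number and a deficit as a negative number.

Goods balance = 2628.02 - 2174.67 = 453.35
Services balance = 1336.31 - 479.85 = 856.46
Trade balance (goods + services) = 453.35 + 856.46 = 1309.81

1309.81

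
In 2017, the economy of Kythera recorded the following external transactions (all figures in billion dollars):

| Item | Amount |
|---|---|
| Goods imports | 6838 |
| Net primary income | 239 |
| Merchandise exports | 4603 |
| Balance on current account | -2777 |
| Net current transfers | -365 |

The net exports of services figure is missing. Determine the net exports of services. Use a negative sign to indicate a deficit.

Current account = goods balance + services balance + net primary income + net secondary income
Sum of the known components = -2361
Net exports of services = CA - (known components) = -2777 - (-2361) = -416

-416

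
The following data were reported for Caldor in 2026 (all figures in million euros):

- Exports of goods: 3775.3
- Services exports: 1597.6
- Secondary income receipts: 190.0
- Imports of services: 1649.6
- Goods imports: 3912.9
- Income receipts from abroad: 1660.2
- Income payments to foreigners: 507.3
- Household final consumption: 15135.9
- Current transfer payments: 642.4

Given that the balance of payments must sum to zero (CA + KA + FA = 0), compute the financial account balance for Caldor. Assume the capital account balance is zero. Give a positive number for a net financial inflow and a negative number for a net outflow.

-510.9

Goods balance = 3775.3 - 3912.9 = -137.6
Services balance = 1597.6 - 1649.6 = -52.0
Trade balance (goods + services) = -137.6 + (-52.0) = -189.6
Net primary income = 1660.2 - 507.3 = 1152.9
Net secondary income = 190.0 - 642.4 = -452.4
Current account = -189.6 + 1152.9 + (-452.4) = 510.9
Financial account = -(510.9) = -510.9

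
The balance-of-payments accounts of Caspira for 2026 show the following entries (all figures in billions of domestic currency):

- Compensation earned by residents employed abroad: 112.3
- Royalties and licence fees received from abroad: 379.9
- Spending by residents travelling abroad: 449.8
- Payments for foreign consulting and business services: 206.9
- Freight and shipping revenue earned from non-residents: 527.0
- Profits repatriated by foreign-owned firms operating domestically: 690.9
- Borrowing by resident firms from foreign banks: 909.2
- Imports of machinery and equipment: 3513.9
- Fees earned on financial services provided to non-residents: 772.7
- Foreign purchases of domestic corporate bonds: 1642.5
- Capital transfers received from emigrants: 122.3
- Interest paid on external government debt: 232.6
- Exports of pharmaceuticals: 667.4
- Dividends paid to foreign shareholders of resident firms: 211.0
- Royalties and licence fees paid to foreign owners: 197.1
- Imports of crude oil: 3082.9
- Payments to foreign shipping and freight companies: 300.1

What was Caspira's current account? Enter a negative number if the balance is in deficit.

-6425.9

Goods: -3082.9 + 667.4 - 3513.9 = -5929.4
Services: -300.1 + 527.0 - 197.1 - 449.8 + 772.7 - 206.9 + 379.9 = 525.7
Primary income: 112.3 - 690.9 - 232.6 - 211.0 = -1022.2
Current account = (-5929.4) + 525.7 + (-1022.2) = -6425.9
(Excluded from the current account — financial account: borrowing by resident firms from foreign banks 909.2, foreign purchases of domestic corporate bonds 1642.5; capital account: capital transfers received from emigrants 122.3.)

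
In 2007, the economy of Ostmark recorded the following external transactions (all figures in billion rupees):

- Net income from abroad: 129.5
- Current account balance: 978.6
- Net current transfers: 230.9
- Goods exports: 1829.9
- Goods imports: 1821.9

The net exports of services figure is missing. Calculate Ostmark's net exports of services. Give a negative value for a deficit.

610.2

Current account = goods balance + services balance + net primary income + net secondary income
Sum of the known components = 368.4
Net exports of services = CA - (known components) = 978.6 - 368.4 = 610.2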